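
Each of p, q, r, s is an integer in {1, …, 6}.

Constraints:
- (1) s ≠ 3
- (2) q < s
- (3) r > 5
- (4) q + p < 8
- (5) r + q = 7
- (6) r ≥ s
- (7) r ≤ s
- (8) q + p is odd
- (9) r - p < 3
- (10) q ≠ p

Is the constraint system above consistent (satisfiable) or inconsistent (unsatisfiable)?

Try p = 6, q = 1, r = 6, s = 6.
Check constraint 4: q + p = 7; constraint 5: r + q = 7; constraint 9: r - p = 0. The remaining constraints are straightforward to verify.

Satisfiable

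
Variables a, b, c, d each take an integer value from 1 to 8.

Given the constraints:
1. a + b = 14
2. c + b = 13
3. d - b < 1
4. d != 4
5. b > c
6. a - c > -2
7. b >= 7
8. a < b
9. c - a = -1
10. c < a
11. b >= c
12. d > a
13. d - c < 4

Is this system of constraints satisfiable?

Take a = 6, b = 8, c = 5, d = 8. Then constraint 1: a + b = 14; constraint 2: c + b = 13; constraint 3: d - b = 0, and every other listed constraint is also met.

Satisfiable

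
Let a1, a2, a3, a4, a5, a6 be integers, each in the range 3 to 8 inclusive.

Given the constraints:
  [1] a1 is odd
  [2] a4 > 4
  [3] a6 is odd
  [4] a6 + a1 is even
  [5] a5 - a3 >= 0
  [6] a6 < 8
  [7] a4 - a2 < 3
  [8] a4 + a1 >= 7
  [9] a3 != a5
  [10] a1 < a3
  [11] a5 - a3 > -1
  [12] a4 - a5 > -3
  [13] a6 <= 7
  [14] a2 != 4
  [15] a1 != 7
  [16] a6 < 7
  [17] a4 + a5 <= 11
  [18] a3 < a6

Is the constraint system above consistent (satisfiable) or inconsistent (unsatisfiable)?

The assignment a1 = 3, a2 = 5, a3 = 4, a4 = 5, a5 = 5, a6 = 5 works:
  constraint 5 holds since a5 - a3 = 1.
  constraint 7 holds since a4 - a2 = 0.
The rest check out directly.

Satisfiable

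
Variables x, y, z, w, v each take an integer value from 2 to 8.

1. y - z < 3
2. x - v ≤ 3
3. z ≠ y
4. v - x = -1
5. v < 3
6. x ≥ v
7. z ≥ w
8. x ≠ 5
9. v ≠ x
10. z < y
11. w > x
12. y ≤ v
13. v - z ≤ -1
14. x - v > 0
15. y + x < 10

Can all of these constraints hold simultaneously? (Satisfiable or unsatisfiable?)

Constraints 7, 10, 11, 12, and 14 give w ≤ z, z < y, y ≤ v, v < x, x < w. Chaining: w ≤ z < y ≤ v < x < w, which forces w < w — impossible.

Unsatisfiable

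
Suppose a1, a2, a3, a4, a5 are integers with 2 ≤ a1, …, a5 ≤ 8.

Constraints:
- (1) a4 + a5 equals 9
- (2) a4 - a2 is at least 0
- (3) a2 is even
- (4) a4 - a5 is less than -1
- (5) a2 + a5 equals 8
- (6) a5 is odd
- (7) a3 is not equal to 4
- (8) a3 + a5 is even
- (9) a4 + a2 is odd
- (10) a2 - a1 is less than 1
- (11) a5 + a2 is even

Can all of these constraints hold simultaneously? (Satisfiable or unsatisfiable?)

Constraint 6 makes a5 odd and constraint 3 makes a2 even, so a5 + a2 must be odd. Constraint 11 says a5 + a2 is even — contradiction.

Unsatisfiable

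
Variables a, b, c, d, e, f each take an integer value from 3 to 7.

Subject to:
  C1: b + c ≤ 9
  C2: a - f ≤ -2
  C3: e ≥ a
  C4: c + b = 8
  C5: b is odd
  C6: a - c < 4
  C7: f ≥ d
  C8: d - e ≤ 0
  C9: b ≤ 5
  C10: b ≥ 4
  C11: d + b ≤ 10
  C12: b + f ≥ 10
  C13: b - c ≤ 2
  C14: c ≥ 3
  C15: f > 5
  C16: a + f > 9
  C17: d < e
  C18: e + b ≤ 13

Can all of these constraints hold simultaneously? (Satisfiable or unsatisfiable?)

Try a = 4, b = 5, c = 3, d = 5, e = 7, f = 7.
Check constraint 1: b + c = 8; constraint 2: a - f = -3. The remaining constraints are straightforward to verify.

Satisfiable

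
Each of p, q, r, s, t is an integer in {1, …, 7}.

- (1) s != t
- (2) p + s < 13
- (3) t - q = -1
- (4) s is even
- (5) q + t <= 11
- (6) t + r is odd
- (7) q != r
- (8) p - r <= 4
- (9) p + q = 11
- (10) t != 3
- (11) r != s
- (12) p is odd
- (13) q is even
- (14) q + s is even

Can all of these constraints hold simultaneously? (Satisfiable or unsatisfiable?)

Satisfiable

One satisfying assignment is p = 5, q = 6, r = 4, s = 6, t = 5.
For the less obvious constraints — constraint 2: p + s = 11; constraint 3: t - q = -1; constraint 5: q + t = 11 — and the others hold by inspection.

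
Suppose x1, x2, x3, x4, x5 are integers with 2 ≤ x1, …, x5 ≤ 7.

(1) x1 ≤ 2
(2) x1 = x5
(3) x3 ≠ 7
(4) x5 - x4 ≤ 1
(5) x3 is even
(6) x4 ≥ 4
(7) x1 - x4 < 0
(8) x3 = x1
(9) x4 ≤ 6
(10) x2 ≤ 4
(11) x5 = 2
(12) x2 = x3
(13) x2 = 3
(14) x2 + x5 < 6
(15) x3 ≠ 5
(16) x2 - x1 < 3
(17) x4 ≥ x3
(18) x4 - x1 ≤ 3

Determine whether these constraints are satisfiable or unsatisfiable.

Unsatisfiable

Constraint 13 fixes x2 = 3 and constraint 11 fixes x5 = 2. Constraints 2, 8, and 12 give x2 = x3 = x1 = x5, so x2 = x5. But 3 ≠ 2 — contradiction.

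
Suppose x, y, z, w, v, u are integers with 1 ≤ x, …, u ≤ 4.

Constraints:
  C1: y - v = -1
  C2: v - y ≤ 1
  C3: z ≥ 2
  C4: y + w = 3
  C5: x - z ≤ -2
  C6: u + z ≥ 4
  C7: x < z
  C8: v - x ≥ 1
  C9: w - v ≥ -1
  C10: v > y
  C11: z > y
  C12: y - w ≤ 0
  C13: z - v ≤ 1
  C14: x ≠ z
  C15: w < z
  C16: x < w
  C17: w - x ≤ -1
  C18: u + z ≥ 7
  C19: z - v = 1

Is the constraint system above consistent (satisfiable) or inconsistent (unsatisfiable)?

Constraints 5, 9, 13, and 17 give w − v ≥ -1, v − z ≥ -1, z − x ≥ 2, x − w ≥ 1.
Adding all 4 inequalities: the left sides telescope to 0, and the right sides sum to (-1) + (-1) + 2 + 1 = 1. So 0 ≥ 1, which is false.

Unsatisfiable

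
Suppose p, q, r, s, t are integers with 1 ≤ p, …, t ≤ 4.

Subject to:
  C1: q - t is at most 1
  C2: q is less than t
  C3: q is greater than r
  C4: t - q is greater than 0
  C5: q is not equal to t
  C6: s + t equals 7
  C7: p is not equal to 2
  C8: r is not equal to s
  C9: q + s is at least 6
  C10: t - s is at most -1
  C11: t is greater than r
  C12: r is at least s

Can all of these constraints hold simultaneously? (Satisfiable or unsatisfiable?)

Unsatisfiable

Constraints 3, 4, 10, and 12 give t < s, s ≤ r, r < q, q < t. Chaining: t < s ≤ r < q < t, which forces t < t — impossible.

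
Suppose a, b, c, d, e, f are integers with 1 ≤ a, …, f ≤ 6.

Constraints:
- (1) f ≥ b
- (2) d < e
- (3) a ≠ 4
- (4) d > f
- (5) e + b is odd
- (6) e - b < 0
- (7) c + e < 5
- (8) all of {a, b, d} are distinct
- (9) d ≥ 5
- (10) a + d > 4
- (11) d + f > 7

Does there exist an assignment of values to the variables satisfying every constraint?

Unsatisfiable

Constraints 1, 2, 4, and 6 give d < e, e < b, b ≤ f, f < d. Chaining: d < e < b ≤ f < d, which forces d < d — impossible.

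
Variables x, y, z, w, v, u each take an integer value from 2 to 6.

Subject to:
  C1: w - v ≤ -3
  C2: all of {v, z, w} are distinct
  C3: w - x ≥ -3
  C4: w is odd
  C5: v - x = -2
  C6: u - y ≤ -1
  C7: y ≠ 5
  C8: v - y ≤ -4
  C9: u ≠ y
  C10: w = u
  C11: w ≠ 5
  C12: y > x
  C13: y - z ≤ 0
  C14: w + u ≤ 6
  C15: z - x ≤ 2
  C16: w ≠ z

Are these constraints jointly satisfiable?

Constraints 1, 3, 8, 13, and 15 give v − w ≥ 3, w − x ≥ -3, x − z ≥ -2, z − y ≥ 0, y − v ≥ 4.
Adding all 5 inequalities: the left sides telescope to 0, and the right sides sum to 3 + (-3) + (-2) + 0 + 4 = 2. So 0 ≥ 2, which is false.

Unsatisfiable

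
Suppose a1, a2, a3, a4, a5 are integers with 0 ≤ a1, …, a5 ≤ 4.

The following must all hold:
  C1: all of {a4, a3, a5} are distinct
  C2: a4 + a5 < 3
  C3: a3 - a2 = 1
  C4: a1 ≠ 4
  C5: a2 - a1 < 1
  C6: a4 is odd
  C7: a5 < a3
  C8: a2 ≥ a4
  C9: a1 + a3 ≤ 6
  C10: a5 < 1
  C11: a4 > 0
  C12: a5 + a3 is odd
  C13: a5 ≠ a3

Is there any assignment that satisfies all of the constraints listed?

Satisfiable

Take a1 = 3, a2 = 2, a3 = 3, a4 = 1, a5 = 0. Then constraint 2: a4 + a5 = 1; constraint 3: a3 - a2 = 1; constraint 5: a2 - a1 = -1, and every other listed constraint is also met.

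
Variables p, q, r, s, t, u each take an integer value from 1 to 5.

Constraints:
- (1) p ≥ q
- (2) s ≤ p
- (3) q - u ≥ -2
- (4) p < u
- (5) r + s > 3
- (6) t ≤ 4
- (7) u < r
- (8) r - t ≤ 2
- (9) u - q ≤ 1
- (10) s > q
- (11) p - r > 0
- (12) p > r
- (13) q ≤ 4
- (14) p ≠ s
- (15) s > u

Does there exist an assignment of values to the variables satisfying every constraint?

Constraints 4, 7, and 11 give p < u, u < r, r < p. Chaining: p < u < r < p, which forces p < p — impossible.

Unsatisfiable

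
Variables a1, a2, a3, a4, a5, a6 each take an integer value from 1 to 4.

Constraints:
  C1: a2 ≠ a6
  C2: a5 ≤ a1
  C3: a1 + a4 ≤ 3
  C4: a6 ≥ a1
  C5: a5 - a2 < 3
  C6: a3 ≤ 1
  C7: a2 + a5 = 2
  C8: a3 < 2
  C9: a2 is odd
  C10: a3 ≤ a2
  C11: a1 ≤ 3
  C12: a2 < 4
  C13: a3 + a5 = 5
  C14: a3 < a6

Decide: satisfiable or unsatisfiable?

Unsatisfiable

From constraint 6: a3 ≤ 1. From constraints 2 and 11: a5 ≤ a1 ≤ 3. Hence a3 + a5 ≤ 4. But constraint 13 requires a3 + a5 = 5, and 5 > 4. Contradiction.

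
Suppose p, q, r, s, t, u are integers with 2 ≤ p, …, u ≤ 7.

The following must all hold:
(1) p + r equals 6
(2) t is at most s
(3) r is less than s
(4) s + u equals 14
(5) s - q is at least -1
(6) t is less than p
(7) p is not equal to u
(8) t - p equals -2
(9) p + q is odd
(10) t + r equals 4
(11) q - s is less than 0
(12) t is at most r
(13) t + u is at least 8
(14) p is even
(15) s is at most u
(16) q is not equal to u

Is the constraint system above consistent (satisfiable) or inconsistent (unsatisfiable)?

The assignment p = 4, q = 5, r = 2, s = 7, t = 2, u = 7 works:
  constraint 1 holds since p + r = 6.
  constraint 4 holds since s + u = 14.
  constraint 5 holds since s - q = 2.
The rest check out directly.

Satisfiable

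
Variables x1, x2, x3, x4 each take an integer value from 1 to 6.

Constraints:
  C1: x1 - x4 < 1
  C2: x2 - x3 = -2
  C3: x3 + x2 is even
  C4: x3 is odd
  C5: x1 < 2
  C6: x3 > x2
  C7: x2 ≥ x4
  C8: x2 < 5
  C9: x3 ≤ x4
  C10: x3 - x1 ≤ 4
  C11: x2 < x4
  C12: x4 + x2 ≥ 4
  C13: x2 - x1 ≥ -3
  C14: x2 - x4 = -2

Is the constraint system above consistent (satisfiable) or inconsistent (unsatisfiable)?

Unsatisfiable

Constraints 6, 7, and 9 give x3 ≤ x4, x4 ≤ x2, x2 < x3. Chaining: x3 ≤ x4 ≤ x2 < x3, which forces x3 < x3 — impossible.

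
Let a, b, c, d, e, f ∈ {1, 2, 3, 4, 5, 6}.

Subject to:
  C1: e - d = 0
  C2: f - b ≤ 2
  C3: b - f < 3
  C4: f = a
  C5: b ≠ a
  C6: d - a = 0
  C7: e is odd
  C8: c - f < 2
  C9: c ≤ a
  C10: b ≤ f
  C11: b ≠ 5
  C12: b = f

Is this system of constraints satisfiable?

From constraints 4 and 12, b = f = a, so b = a. But constraint 5 says b ≠ a. Contradiction.

Unsatisfiable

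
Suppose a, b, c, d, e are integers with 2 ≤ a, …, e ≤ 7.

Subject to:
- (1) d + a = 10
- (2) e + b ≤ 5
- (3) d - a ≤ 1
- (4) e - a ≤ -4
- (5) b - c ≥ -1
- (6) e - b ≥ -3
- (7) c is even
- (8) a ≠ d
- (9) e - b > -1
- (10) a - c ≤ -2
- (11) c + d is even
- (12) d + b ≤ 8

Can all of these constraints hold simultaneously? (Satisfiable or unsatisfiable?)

Unsatisfiable

Constraints 4, 5, 6, and 10 give e − b ≥ -3, b − c ≥ -1, c − a ≥ 2, a − e ≥ 4.
Adding all 4 inequalities: the left sides telescope to 0, and the right sides sum to (-3) + (-1) + 2 + 4 = 2. So 0 ≥ 2, which is false.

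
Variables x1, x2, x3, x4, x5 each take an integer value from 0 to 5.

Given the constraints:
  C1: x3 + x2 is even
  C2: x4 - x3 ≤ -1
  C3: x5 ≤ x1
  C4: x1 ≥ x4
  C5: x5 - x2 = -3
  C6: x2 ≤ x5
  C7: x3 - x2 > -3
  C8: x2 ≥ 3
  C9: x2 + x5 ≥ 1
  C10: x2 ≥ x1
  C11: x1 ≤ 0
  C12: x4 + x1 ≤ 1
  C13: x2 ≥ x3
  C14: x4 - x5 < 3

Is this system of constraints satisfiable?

From constraints 6 and 8: x5 ≥ x2 and x2 ≥ 3, so x5 ≥ 3. From constraints 3 and 11: x5 ≤ x1 and x1 ≤ 0, so x5 ≤ 0. But 0 < 3, so no value of x5 works.

Unsatisfiable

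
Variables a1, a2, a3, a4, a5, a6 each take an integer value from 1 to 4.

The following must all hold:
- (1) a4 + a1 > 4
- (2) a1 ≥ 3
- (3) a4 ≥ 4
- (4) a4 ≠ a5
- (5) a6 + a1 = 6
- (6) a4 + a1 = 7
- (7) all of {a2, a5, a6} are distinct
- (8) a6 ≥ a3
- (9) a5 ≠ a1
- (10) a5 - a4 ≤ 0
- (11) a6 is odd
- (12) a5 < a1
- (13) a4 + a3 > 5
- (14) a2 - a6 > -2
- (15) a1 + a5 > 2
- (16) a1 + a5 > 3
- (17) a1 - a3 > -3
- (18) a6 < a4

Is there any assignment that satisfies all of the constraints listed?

Take a1 = 3, a2 = 4, a3 = 3, a4 = 4, a5 = 2, a6 = 3. Then constraint 1: a4 + a1 = 7; constraint 5: a6 + a1 = 6, and every other listed constraint is also met.

Satisfiable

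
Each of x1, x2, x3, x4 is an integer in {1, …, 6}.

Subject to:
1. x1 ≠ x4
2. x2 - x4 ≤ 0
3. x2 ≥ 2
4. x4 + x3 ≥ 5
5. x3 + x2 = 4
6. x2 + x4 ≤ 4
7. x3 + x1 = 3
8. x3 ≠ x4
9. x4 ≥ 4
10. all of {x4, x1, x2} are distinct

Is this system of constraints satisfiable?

Unsatisfiable

From constraint 3: x2 ≥ 2. From constraint 9: x4 ≥ 4. Hence x2 + x4 ≥ 6. But constraint 6 requires x2 + x4 ≤ 4, and 4 < 6. Contradiction.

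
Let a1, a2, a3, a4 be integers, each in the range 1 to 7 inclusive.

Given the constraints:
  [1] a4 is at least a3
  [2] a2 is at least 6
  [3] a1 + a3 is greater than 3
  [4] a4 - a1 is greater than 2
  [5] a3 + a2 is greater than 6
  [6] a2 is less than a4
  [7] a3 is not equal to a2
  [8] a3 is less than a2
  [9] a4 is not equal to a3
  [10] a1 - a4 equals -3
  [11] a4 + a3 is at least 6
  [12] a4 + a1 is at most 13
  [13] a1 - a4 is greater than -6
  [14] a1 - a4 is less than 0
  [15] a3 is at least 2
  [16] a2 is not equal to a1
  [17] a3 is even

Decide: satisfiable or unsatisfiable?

Satisfiable

The assignment a1 = 4, a2 = 6, a3 = 2, a4 = 7 works:
  constraint 3 holds since a1 + a3 = 6.
  constraint 4 holds since a4 - a1 = 3.
The rest check out directly.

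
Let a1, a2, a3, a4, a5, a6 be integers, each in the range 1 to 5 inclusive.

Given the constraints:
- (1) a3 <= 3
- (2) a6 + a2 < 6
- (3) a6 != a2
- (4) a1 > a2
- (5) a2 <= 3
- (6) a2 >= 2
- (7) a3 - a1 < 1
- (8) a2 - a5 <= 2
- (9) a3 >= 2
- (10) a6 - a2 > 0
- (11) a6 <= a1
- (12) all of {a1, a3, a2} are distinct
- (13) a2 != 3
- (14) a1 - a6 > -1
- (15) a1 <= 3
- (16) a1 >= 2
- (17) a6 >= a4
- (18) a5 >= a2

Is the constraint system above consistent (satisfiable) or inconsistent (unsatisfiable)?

Constraints 1, 5, 6, 9, 15, and 16 confine each of a1, a3, a2 to the 2 values {2, 3}.
Constraint 12 requires all 3 of them to be distinct, but only 2 values are available — impossible by the pigeonhole principle.

Unsatisfiable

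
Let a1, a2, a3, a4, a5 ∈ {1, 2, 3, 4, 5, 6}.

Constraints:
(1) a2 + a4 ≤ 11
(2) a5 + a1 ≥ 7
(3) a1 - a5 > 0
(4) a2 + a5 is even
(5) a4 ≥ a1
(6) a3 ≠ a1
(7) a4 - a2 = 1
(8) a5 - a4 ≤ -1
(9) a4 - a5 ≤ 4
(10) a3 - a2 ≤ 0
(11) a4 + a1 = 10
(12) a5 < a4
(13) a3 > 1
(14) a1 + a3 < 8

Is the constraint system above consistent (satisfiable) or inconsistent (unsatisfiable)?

Satisfiable

One satisfying assignment is a1 = 5, a2 = 4, a3 = 2, a4 = 5, a5 = 4.
For the less obvious constraints — constraint 1: a2 + a4 = 9; constraint 2: a5 + a1 = 9; constraint 3: a1 - a5 = 1 — and the others hold by inspection.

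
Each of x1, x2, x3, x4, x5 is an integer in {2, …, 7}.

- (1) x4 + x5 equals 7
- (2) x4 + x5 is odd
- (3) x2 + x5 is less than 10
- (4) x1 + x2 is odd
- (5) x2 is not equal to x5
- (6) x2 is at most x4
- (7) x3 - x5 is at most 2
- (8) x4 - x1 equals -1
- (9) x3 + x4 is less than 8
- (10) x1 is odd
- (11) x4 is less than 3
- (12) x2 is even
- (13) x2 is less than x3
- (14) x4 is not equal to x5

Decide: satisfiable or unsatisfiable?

Satisfiable

Try x1 = 3, x2 = 2, x3 = 5, x4 = 2, x5 = 5.
Check constraint 1: x4 + x5 = 7; constraint 3: x2 + x5 = 7. The remaining constraints are straightforward to verify.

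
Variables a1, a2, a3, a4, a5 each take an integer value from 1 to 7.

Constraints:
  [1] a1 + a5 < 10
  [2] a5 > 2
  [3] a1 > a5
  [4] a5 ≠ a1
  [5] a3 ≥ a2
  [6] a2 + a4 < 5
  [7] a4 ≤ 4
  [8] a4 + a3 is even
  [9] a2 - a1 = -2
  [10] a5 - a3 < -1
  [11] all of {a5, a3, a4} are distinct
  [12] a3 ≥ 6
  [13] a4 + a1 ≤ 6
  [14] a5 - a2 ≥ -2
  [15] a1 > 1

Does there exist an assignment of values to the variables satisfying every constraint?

Try a1 = 4, a2 = 2, a3 = 7, a4 = 1, a5 = 3.
Check constraint 1: a1 + a5 = 7; constraint 6: a2 + a4 = 3. The remaining constraints are straightforward to verify.

Satisfiable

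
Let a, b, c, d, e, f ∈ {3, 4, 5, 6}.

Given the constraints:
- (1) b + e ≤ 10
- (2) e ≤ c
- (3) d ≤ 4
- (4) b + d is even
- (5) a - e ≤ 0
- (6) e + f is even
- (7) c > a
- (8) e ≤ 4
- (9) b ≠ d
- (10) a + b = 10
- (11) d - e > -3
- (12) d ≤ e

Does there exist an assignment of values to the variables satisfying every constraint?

The assignment a = 4, b = 6, c = 5, d = 4, e = 4, f = 6 works:
  constraint 1 holds since b + e = 10.
  constraint 5 holds since a - e = 0.
The rest check out directly.

Satisfiable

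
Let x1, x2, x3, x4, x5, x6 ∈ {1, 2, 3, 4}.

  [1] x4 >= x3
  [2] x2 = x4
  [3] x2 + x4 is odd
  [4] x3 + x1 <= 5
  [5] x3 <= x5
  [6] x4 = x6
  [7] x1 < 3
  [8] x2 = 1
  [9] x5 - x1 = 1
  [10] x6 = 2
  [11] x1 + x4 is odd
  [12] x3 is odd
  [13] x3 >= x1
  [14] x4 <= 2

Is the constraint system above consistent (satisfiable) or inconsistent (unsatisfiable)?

Constraint 8 fixes x2 = 1 and constraint 10 fixes x6 = 2. Constraints 2 and 6 give x2 = x4 = x6, so x2 = x6. But 1 ≠ 2 — contradiction.

Unsatisfiable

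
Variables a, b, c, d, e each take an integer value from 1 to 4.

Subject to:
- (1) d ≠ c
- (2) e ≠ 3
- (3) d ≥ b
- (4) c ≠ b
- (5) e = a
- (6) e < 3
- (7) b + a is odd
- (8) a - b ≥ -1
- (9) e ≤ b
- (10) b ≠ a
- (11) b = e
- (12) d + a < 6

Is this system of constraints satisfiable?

From constraints 5 and 11, b = e = a, so b = a. But constraint 10 says b ≠ a. Contradiction.

Unsatisfiable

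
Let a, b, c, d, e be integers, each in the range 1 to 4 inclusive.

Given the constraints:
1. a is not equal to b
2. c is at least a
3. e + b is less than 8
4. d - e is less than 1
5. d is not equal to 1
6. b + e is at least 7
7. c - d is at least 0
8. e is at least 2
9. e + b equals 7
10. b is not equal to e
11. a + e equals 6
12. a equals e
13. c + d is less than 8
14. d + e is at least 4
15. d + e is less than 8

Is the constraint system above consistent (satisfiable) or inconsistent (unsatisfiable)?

The assignment a = 3, b = 4, c = 4, d = 3, e = 3 works:
  constraint 3 holds since e + b = 7.
  constraint 4 holds since d - e = 0.
  constraint 6 holds since b + e = 7.
The rest check out directly.

Satisfiable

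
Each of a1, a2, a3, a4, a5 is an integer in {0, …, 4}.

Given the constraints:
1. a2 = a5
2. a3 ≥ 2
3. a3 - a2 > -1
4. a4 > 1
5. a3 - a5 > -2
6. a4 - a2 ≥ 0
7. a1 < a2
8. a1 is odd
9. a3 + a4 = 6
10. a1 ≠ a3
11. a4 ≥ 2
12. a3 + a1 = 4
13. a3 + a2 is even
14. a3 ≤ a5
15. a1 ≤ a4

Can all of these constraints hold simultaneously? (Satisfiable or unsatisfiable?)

Satisfiable

Take a1 = 1, a2 = 3, a3 = 3, a4 = 3, a5 = 3. Then constraint 3: a3 - a2 = 0; constraint 5: a3 - a5 = 0; constraint 6: a4 - a2 = 0, and every other listed constraint is also met.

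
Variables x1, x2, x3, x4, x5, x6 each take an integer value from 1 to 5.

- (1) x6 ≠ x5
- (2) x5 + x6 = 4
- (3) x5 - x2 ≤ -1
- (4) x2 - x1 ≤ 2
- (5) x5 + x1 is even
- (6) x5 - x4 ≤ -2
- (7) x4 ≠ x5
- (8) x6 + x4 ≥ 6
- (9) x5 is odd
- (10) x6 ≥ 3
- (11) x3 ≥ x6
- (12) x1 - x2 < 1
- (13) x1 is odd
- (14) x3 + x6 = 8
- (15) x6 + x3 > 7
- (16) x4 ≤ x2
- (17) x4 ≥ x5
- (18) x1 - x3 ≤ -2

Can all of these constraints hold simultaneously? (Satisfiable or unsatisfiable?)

Try x1 = 3, x2 = 3, x3 = 5, x4 = 3, x5 = 1, x6 = 3.
Check constraint 2: x5 + x6 = 4; constraint 3: x5 - x2 = -2; constraint 4: x2 - x1 = 0. The remaining constraints are straightforward to verify.

Satisfiable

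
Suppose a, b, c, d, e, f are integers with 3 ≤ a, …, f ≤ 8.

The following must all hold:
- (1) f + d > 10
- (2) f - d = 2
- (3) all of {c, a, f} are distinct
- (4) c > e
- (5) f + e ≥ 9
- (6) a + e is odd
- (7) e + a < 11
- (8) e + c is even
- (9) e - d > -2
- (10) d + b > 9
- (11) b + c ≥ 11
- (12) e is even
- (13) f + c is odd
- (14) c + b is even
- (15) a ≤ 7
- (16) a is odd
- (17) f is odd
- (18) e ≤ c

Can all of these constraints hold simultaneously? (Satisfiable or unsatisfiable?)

Try a = 5, b = 6, c = 8, d = 5, e = 4, f = 7.
Check constraint 1: f + d = 12; constraint 2: f - d = 2; constraint 5: f + e = 11. The remaining constraints are straightforward to verify.

Satisfiable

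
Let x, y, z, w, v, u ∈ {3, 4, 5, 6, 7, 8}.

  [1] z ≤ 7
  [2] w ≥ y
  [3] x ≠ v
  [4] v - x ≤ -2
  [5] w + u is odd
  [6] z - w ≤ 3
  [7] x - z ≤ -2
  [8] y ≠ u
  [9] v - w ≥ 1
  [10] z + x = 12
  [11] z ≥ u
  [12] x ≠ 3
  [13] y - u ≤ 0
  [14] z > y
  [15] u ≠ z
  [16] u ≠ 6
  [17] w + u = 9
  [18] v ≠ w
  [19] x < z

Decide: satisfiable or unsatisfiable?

Unsatisfiable

Constraints 4, 6, 7, and 9 give w − z ≥ -3, z − x ≥ 2, x − v ≥ 2, v − w ≥ 1.
Adding all 4 inequalities: the left sides telescope to 0, and the right sides sum to (-3) + 2 + 2 + 1 = 2. So 0 ≥ 2, which is false.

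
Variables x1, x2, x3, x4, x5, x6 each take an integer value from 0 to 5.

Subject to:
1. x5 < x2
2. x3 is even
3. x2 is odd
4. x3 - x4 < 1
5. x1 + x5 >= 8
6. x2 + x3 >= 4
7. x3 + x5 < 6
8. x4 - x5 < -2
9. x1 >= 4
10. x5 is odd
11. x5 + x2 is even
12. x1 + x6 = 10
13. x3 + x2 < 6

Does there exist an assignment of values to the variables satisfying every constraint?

Satisfiable

One satisfying assignment is x1 = 5, x2 = 5, x3 = 0, x4 = 0, x5 = 3, x6 = 5.
For the less obvious constraints — constraint 4: x3 - x4 = 0; constraint 5: x1 + x5 = 8; constraint 6: x2 + x3 = 5 — and the others hold by inspection.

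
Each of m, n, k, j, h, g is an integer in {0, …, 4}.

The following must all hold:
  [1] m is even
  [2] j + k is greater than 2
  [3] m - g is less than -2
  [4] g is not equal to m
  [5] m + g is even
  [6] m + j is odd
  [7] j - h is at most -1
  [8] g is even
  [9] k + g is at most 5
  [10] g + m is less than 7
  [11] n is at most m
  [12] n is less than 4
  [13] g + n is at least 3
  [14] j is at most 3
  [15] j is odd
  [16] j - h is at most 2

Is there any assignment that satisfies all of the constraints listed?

Satisfiable

One satisfying assignment is m = 0, n = 0, k = 0, j = 3, h = 4, g = 4.
For the less obvious constraints — constraint 2: j + k = 3; constraint 3: m - g = -4 — and the others hold by inspection.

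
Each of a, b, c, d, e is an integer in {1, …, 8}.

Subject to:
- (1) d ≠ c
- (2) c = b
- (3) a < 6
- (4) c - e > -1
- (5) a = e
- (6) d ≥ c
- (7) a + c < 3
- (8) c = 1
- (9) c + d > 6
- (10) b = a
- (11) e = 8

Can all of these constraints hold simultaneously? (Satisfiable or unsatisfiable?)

Unsatisfiable

Constraint 8 fixes c = 1 and constraint 11 fixes e = 8. Constraints 2, 5, and 10 give c = b = a = e, so c = e. But 1 ≠ 8 — contradiction.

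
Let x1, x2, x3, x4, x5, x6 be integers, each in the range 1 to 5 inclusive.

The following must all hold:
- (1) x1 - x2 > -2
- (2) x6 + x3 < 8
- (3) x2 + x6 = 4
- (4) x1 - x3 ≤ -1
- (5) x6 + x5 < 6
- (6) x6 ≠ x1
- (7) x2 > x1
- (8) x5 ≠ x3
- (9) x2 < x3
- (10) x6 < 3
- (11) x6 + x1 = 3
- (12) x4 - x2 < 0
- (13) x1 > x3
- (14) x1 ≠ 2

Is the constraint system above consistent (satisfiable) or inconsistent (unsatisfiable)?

Constraints 7, 9, and 13 give x1 < x2, x2 < x3, x3 < x1. Chaining: x1 < x2 < x3 < x1, which forces x1 < x1 — impossible.

Unsatisfiable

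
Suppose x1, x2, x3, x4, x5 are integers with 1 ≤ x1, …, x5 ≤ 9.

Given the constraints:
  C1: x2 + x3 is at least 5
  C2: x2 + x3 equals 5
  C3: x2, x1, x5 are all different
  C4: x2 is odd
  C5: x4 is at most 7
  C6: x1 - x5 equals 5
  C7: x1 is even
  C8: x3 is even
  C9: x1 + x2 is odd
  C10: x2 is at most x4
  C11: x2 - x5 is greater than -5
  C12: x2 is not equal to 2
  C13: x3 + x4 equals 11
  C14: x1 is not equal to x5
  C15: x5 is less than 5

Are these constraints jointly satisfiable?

Satisfiable

Take x1 = 8, x2 = 1, x3 = 4, x4 = 7, x5 = 3. Then constraint 1: x2 + x3 = 5; constraint 2: x2 + x3 = 5; constraint 6: x1 - x5 = 5, and every other listed constraint is also met.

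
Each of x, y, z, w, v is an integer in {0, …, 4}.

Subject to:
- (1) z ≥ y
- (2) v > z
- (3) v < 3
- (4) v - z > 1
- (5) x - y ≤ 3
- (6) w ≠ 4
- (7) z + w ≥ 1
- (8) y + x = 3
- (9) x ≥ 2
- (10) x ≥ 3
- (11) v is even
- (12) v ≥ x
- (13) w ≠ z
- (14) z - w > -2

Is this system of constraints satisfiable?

From constraints 10 and 12: v ≥ x and x ≥ 3, so v ≥ 3. From constraint 3: v ≤ 2. But 2 < 3, so no value of v works.

Unsatisfiable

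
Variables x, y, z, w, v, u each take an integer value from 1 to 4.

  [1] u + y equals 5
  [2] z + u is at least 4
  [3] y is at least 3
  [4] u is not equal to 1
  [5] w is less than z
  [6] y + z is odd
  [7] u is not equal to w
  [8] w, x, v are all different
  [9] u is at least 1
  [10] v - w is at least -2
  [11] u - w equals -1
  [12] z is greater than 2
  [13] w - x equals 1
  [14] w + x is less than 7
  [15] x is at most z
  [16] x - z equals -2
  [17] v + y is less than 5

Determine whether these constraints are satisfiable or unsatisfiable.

Satisfiable

The assignment x = 2, y = 3, z = 4, w = 3, v = 1, u = 2 works:
  constraint 1 holds since u + y = 5.
  constraint 2 holds since z + u = 6.
  constraint 10 holds since v - w = -2.
The rest check out directly.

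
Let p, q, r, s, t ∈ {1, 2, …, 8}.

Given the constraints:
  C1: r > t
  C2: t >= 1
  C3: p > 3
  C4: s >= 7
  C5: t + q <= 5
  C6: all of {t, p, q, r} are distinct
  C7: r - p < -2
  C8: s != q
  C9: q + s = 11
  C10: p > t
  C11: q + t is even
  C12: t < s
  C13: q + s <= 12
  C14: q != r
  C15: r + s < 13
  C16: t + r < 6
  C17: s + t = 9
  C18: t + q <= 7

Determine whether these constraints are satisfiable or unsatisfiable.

Setting (p, q, r, s, t) = (8, 3, 4, 8, 1) satisfies everything: constraint 5: t + q = 4; constraint 7: r - p = -4; constraint 9: q + s = 11, and the others follow.

Satisfiable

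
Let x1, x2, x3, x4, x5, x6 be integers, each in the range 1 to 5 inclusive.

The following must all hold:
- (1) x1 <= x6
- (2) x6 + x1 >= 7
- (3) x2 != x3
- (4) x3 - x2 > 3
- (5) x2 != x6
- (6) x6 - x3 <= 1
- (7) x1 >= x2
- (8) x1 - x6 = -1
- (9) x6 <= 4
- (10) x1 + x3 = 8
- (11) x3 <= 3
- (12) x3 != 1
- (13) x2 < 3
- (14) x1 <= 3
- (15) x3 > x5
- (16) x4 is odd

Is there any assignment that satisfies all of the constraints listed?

Unsatisfiable

From constraints 1 and 9: x1 ≤ x6 ≤ 4. From constraint 11: x3 ≤ 3. Hence x1 + x3 ≤ 7. But constraint 10 requires x1 + x3 = 8, and 8 > 7. Contradiction.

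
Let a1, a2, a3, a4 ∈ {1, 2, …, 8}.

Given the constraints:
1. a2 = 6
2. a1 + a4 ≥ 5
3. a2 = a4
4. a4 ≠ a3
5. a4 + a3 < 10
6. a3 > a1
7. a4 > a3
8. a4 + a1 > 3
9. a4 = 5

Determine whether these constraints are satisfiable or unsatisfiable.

Unsatisfiable

Constraint 1 fixes a2 = 6 and constraint 9 fixes a4 = 5, but constraint 3 requires a2 = a4. Since 6 ≠ 5, contradiction.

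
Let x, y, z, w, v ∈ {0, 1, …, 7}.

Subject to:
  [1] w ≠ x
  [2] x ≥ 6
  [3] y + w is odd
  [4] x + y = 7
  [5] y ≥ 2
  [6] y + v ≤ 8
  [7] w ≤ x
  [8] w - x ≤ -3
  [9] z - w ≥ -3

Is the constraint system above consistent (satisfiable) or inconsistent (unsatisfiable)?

Unsatisfiable

From constraint 2: x ≥ 6. From constraint 5: y ≥ 2. Hence x + y ≥ 8. But constraint 4 requires x + y = 7, and 7 < 8. Contradiction.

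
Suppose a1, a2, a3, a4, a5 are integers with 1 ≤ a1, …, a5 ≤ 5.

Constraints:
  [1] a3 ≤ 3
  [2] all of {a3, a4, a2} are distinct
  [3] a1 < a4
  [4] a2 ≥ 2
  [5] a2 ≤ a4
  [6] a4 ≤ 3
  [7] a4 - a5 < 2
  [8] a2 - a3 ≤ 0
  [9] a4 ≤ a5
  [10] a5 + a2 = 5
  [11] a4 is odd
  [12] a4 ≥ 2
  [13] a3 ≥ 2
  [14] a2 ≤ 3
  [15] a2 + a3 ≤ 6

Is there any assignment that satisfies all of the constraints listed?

Constraints 1, 4, 6, 12, 13, and 14 confine each of a3, a4, a2 to the 2 values {2, 3}.
Constraint 2 requires all 3 of them to be distinct, but only 2 values are available — impossible by the pigeonhole principle.

Unsatisfiable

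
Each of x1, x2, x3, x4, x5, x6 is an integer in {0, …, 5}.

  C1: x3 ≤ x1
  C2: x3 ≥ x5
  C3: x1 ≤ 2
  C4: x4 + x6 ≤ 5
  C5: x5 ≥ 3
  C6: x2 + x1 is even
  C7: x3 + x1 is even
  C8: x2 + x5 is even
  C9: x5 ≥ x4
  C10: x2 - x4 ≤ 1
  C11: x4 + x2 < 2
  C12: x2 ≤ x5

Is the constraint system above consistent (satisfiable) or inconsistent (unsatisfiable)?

From constraints 2 and 5: x3 ≥ x5 and x5 ≥ 3, so x3 ≥ 3. From constraints 1 and 3: x3 ≤ x1 and x1 ≤ 2, so x3 ≤ 2. But 2 < 3, so no value of x3 works.

Unsatisfiable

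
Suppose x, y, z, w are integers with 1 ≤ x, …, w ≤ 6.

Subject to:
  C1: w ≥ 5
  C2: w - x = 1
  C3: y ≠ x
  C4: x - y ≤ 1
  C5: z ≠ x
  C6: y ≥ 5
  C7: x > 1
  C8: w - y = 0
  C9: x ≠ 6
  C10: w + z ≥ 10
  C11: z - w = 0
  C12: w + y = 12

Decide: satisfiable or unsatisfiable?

Setting (x, y, z, w) = (5, 6, 6, 6) satisfies everything: constraint 2: w - x = 1; constraint 4: x - y = -1, and the others follow.

Satisfiable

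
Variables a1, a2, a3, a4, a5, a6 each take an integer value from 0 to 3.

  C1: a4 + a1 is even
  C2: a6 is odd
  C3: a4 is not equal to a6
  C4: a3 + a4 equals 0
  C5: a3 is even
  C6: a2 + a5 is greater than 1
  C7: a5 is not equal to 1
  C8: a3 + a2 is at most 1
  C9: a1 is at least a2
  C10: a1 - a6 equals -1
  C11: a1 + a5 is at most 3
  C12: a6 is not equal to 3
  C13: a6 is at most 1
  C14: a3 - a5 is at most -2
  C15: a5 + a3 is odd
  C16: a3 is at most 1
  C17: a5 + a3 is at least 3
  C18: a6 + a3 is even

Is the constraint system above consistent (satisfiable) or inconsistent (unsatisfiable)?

Constraint 2 makes a6 odd and constraint 5 makes a3 even, so a6 + a3 must be odd. Constraint 18 says a6 + a3 is even — contradiction.

Unsatisfiable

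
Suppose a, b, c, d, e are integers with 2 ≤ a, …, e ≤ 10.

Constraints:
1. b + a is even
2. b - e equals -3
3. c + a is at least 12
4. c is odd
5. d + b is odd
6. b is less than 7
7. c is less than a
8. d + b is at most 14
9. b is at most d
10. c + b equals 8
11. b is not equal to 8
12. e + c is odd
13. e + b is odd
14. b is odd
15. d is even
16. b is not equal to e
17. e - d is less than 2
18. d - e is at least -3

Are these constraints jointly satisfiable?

Satisfiable

One satisfying assignment is a = 9, b = 5, c = 3, d = 8, e = 8.
For the less obvious constraints — constraint 2: b - e = -3; constraint 3: c + a = 12 — and the others hold by inspection.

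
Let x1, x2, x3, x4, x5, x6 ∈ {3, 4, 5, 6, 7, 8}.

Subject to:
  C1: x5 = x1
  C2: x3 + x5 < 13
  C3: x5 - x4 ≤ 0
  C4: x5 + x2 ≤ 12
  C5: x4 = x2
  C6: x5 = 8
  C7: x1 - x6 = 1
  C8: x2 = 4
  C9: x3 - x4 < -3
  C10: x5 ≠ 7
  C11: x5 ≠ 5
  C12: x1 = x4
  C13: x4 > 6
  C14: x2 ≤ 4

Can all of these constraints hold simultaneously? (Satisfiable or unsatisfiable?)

Constraint 6 fixes x5 = 8 and constraint 8 fixes x2 = 4. Constraints 1, 5, and 12 give x5 = x1 = x4 = x2, so x5 = x2. But 8 ≠ 4 — contradiction.

Unsatisfiable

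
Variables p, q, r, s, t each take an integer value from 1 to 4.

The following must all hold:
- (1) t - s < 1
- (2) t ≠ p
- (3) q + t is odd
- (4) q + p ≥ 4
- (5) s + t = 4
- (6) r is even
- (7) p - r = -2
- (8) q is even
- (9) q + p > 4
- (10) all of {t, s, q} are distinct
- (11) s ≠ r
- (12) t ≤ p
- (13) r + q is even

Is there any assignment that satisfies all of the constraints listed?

Satisfiable

Try p = 2, q = 4, r = 4, s = 3, t = 1.
Check constraint 1: t - s = -2; constraint 4: q + p = 6. The remaining constraints are straightforward to verify.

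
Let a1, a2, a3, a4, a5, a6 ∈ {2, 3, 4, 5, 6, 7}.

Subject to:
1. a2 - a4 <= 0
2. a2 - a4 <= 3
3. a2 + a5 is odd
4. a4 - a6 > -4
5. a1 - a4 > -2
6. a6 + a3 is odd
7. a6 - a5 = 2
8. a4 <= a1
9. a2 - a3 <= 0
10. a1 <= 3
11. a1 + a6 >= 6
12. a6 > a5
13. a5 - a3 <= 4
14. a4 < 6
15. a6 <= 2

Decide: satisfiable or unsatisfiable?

From constraint 10: a1 ≤ 3. From constraint 15: a6 ≤ 2. Hence a1 + a6 ≤ 5. But constraint 11 requires a1 + a6 ≥ 6, and 6 > 5. Contradiction.

Unsatisfiable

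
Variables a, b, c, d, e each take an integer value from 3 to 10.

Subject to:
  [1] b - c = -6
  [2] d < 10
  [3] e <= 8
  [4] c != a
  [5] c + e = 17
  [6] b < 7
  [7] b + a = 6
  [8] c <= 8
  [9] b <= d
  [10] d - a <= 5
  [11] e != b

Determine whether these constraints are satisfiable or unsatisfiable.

From constraint 8: c ≤ 8. From constraint 3: e ≤ 8. Hence c + e ≤ 16. But constraint 5 requires c + e = 17, and 17 > 16. Contradiction.

Unsatisfiable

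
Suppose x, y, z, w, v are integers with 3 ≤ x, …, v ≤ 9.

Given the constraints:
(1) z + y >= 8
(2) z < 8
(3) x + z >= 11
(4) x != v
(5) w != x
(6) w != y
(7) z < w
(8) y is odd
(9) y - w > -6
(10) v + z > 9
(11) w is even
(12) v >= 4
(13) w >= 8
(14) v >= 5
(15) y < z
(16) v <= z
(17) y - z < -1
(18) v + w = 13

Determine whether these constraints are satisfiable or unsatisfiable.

Try x = 6, y = 3, z = 6, w = 8, v = 5.
Check constraint 1: z + y = 9; constraint 3: x + z = 12. The remaining constraints are straightforward to verify.

Satisfiable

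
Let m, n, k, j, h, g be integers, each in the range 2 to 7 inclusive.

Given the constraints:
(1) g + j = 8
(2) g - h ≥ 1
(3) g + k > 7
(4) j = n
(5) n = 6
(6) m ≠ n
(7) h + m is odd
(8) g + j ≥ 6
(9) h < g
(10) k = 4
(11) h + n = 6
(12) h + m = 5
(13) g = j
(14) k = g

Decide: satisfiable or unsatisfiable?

Constraint 10 fixes k = 4 and constraint 5 fixes n = 6. Constraints 4, 13, and 14 give k = g = j = n, so k = n. But 4 ≠ 6 — contradiction.

Unsatisfiable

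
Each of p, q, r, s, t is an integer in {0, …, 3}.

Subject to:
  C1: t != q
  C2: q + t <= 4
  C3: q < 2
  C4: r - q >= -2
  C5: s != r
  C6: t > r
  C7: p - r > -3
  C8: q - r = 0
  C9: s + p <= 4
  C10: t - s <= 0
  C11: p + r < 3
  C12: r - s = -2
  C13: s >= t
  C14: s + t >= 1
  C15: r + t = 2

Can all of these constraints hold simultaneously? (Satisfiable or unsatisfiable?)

Setting (p, q, r, s, t) = (0, 0, 0, 2, 2) satisfies everything: constraint 2: q + t = 2; constraint 4: r - q = 0, and the others follow.

Satisfiable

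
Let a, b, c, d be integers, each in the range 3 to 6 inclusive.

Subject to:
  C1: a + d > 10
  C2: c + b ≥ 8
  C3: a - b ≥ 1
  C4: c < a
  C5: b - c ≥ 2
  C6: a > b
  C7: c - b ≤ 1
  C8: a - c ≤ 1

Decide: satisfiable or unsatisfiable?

Constraints 3, 5, and 8 give a − b ≥ 1, b − c ≥ 2, c − a ≥ -1.
Adding all 3 inequalities: the left sides telescope to 0, and the right sides sum to 1 + 2 + (-1) = 2. So 0 ≥ 2, which is false.

Unsatisfiable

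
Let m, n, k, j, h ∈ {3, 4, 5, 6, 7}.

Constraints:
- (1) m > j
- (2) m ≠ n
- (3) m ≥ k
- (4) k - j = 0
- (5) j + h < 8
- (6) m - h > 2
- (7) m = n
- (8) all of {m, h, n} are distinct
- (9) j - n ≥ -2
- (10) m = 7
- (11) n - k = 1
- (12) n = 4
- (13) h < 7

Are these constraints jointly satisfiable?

Unsatisfiable

Constraint 10 fixes m = 7 and constraint 12 fixes n = 4, but constraint 7 requires m = n. Since 7 ≠ 4, contradiction.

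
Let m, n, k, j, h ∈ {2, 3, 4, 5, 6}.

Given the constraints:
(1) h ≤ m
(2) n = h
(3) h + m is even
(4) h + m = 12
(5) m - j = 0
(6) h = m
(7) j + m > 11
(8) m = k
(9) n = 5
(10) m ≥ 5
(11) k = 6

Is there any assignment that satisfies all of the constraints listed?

Unsatisfiable

Constraint 9 fixes n = 5 and constraint 11 fixes k = 6. Constraints 2, 6, and 8 give n = h = m = k, so n = k. But 5 ≠ 6 — contradiction.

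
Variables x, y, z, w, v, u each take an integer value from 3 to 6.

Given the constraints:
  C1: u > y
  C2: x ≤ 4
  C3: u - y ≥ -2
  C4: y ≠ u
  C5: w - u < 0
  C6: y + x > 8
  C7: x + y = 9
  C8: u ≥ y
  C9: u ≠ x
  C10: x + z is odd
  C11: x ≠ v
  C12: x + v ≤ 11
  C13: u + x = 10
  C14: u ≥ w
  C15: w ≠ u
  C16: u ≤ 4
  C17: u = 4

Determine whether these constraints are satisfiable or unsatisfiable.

Unsatisfiable

From constraint 16: u ≤ 4. From constraint 2: x ≤ 4. Hence u + x ≤ 8. But constraint 13 requires u + x = 10, and 10 > 8. Contradiction.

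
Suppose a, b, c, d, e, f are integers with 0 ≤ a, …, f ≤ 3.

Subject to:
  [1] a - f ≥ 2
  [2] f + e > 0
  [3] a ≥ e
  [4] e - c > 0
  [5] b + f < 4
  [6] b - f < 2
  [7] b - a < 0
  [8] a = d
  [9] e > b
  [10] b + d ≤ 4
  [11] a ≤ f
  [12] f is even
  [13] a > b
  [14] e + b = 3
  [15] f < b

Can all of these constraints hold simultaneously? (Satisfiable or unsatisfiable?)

Unsatisfiable

Constraints 3, 9, 11, and 15 give e ≤ a, a ≤ f, f < b, b < e. Chaining: e ≤ a ≤ f < b < e, which forces e < e — impossible.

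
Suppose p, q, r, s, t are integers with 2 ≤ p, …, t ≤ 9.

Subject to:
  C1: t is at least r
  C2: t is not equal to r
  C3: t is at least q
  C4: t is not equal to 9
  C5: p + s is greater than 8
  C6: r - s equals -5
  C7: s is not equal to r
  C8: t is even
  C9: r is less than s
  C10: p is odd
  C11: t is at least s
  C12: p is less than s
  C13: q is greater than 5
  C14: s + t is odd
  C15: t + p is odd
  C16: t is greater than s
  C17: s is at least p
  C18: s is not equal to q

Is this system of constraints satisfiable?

Take p = 3, q = 6, r = 2, s = 7, t = 8. Then constraint 5: p + s = 10; constraint 6: r - s = -5, and every other listed constraint is also met.

Satisfiable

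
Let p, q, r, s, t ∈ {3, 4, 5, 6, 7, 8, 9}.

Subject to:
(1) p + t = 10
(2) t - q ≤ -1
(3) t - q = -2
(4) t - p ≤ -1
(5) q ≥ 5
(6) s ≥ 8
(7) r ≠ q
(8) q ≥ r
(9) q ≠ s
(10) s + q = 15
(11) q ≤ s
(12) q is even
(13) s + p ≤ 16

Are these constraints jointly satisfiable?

Try p = 6, q = 6, r = 5, s = 9, t = 4.
Check constraint 1: p + t = 10; constraint 2: t - q = -2. The remaining constraints are straightforward to verify.

Satisfiable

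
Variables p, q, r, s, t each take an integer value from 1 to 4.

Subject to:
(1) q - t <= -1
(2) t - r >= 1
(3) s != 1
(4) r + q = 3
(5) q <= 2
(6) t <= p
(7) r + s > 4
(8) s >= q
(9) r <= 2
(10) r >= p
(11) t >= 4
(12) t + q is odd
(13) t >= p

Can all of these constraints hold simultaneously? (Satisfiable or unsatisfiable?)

Unsatisfiable

From constraints 6 and 11: p ≥ t and t ≥ 4, so p ≥ 4. From constraints 9 and 10: p ≤ r and r ≤ 2, so p ≤ 2. But 2 < 4, so no value of p works.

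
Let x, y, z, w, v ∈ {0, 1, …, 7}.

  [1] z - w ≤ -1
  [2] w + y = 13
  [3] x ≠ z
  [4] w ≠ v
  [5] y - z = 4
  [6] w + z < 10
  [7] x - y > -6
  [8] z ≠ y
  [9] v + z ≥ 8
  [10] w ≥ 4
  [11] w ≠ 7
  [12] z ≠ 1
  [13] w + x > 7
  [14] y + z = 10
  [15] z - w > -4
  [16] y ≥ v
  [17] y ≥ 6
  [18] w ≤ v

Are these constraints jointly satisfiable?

One satisfying assignment is x = 4, y = 7, z = 3, w = 6, v = 7.
For the less obvious constraints — constraint 1: z - w = -3; constraint 2: w + y = 13 — and the others hold by inspection.

Satisfiable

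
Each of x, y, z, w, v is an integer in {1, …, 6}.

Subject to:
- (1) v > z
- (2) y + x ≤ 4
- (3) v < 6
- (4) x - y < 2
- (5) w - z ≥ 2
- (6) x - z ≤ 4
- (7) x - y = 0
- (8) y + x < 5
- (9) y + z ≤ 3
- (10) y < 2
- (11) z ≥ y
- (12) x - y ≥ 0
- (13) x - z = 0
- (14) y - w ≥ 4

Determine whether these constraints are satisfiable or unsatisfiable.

Constraints 5, 6, 12, and 14 give z − x ≥ -4, x − y ≥ 0, y − w ≥ 4, w − z ≥ 2.
Adding all 4 inequalities: the left sides telescope to 0, and the right sides sum to (-4) + 0 + 4 + 2 = 2. So 0 ≥ 2, which is false.

Unsatisfiable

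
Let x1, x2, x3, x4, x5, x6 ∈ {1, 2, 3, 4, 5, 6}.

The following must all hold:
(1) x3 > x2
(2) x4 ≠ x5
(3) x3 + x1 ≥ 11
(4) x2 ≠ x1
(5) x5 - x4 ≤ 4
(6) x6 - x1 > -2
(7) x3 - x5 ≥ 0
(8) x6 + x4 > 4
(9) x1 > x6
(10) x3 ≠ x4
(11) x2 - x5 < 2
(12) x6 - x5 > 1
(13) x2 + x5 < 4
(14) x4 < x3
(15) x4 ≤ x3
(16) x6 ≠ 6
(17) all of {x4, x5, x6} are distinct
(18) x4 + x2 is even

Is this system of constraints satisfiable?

The assignment x1 = 6, x2 = 1, x3 = 5, x4 = 1, x5 = 2, x6 = 5 works:
  constraint 3 holds since x3 + x1 = 11.
  constraint 5 holds since x5 - x4 = 1.
  constraint 6 holds since x6 - x1 = -1.
The rest check out directly.

Satisfiable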